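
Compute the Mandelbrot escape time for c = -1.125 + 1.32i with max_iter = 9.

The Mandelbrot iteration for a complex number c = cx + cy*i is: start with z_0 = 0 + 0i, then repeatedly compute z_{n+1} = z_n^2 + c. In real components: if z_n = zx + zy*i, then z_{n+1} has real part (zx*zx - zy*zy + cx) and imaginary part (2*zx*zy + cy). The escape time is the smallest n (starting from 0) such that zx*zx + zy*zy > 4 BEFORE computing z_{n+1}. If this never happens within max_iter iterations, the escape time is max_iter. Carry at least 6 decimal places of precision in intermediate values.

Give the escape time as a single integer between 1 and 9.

z_0 = 0 + 0i, c = -1.1250 + 1.3200i
Iter 1: z = -1.1250 + 1.3200i, |z|^2 = 3.0080
Iter 2: z = -1.6018 + -1.6500i, |z|^2 = 5.2882
Escaped at iteration 2

Answer: 2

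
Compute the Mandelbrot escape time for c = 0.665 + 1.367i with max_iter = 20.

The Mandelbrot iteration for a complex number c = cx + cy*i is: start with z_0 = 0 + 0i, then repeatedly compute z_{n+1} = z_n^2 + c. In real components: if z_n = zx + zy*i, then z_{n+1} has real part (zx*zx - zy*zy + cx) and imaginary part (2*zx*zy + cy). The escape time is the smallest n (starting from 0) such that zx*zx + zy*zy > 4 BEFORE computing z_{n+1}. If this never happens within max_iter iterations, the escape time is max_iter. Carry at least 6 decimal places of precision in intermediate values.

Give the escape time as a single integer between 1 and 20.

z_0 = 0 + 0i, c = 0.6650 + 1.3670i
Iter 1: z = 0.6650 + 1.3670i, |z|^2 = 2.3109
Iter 2: z = -0.7615 + 3.1851i, |z|^2 = 10.7248
Escaped at iteration 2

Answer: 2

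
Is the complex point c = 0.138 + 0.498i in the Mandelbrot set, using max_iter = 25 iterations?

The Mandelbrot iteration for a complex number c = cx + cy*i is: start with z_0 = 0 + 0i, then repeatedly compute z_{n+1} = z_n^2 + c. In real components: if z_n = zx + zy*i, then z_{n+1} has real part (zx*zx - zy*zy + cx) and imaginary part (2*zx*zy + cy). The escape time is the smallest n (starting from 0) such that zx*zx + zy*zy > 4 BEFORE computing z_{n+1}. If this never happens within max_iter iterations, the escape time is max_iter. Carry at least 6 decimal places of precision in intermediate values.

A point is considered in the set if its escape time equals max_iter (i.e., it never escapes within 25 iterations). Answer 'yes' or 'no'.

z_0 = 0 + 0i, c = 0.1380 + 0.4980i
Iter 1: z = 0.1380 + 0.4980i, |z|^2 = 0.2670
Iter 2: z = -0.0910 + 0.6354i, |z|^2 = 0.4121
Iter 3: z = -0.2575 + 0.3824i, |z|^2 = 0.2125
Iter 4: z = 0.0581 + 0.3010i, |z|^2 = 0.0940
Iter 5: z = 0.0507 + 0.5330i, |z|^2 = 0.2866
Iter 6: z = -0.1435 + 0.5521i, |z|^2 = 0.3254
Iter 7: z = -0.1462 + 0.3396i, |z|^2 = 0.1367
Iter 8: z = 0.0441 + 0.3987i, |z|^2 = 0.1609
Iter 9: z = -0.0190 + 0.5331i, |z|^2 = 0.2846
Iter 10: z = -0.1459 + 0.4777i, |z|^2 = 0.2495
Iter 11: z = -0.0689 + 0.3586i, |z|^2 = 0.1334
Iter 12: z = 0.0141 + 0.4486i, |z|^2 = 0.2014
Iter 13: z = -0.0630 + 0.5107i, |z|^2 = 0.2648
Iter 14: z = -0.1188 + 0.4336i, |z|^2 = 0.2022
Iter 15: z = -0.0359 + 0.3949i, |z|^2 = 0.1573
Iter 16: z = -0.0167 + 0.4696i, |z|^2 = 0.2208
Iter 17: z = -0.0823 + 0.4823i, |z|^2 = 0.2394
Iter 18: z = -0.0879 + 0.4186i, |z|^2 = 0.1830
Iter 19: z = -0.0295 + 0.4244i, |z|^2 = 0.1810
Iter 20: z = -0.0413 + 0.4729i, |z|^2 = 0.2254
Iter 21: z = -0.0840 + 0.4590i, |z|^2 = 0.2177
Iter 22: z = -0.0656 + 0.4209i, |z|^2 = 0.1815
Iter 23: z = -0.0349 + 0.4428i, |z|^2 = 0.1973
Iter 24: z = -0.0568 + 0.4671i, |z|^2 = 0.2214
Did not escape in 25 iterations → in set

Answer: yes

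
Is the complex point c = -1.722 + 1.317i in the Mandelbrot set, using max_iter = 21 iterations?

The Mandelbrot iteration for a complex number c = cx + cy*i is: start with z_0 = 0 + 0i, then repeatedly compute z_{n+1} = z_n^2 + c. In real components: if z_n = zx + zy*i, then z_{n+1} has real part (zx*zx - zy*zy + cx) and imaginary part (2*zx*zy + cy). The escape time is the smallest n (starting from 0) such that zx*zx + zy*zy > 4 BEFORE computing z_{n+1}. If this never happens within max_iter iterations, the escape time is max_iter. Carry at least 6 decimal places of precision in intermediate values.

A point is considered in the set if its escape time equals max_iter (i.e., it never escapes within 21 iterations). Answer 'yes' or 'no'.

z_0 = 0 + 0i, c = -1.7220 + 1.3170i
Iter 1: z = -1.7220 + 1.3170i, |z|^2 = 4.6998
Escaped at iteration 1

Answer: no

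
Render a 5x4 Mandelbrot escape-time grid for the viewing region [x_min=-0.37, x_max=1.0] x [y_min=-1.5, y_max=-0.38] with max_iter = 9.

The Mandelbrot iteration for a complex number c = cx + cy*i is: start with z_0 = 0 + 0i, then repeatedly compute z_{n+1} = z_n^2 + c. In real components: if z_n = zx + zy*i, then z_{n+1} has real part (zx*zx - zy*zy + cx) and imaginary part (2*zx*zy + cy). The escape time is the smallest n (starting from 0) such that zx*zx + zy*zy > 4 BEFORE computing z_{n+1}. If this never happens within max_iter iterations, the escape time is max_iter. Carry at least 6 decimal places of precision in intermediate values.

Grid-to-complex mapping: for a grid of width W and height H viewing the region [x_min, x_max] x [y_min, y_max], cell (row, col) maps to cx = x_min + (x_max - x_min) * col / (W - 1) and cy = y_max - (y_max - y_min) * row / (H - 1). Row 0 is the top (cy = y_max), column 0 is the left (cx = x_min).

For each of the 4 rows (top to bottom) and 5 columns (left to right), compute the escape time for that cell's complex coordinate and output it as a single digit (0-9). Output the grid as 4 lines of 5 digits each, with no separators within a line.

Answer: 99932
79532
44222
22222

Derivation:
(row=0, col=0): c = -0.3700 + -0.3800i → escape time 9
(row=0, col=1): c = -0.0275 + -0.3800i → escape time 9
(row=0, col=2): c = 0.3150 + -0.3800i → escape time 9
(row=0, col=3): c = 0.6575 + -0.3800i → escape time 3
(row=0, col=4): c = 1.0000 + -0.3800i → escape time 2
(row=1, col=0): c = -0.3700 + -0.7533i → escape time 7
(row=1, col=1): c = -0.0275 + -0.7533i → escape time 9
(row=1, col=2): c = 0.3150 + -0.7533i → escape time 5
(row=1, col=3): c = 0.6575 + -0.7533i → escape time 3
(row=1, col=4): c = 1.0000 + -0.7533i → escape time 2
(row=2, col=0): c = -0.3700 + -1.1267i → escape time 4
(row=2, col=1): c = -0.0275 + -1.1267i → escape time 4
(row=2, col=2): c = 0.3150 + -1.1267i → escape time 2
(row=2, col=3): c = 0.6575 + -1.1267i → escape time 2
(row=2, col=4): c = 1.0000 + -1.1267i → escape time 2
(row=3, col=0): c = -0.3700 + -1.5000i → escape time 2
(row=3, col=1): c = -0.0275 + -1.5000i → escape time 2
(row=3, col=2): c = 0.3150 + -1.5000i → escape time 2
(row=3, col=3): c = 0.6575 + -1.5000i → escape time 2
(row=3, col=4): c = 1.0000 + -1.5000i → escape time 2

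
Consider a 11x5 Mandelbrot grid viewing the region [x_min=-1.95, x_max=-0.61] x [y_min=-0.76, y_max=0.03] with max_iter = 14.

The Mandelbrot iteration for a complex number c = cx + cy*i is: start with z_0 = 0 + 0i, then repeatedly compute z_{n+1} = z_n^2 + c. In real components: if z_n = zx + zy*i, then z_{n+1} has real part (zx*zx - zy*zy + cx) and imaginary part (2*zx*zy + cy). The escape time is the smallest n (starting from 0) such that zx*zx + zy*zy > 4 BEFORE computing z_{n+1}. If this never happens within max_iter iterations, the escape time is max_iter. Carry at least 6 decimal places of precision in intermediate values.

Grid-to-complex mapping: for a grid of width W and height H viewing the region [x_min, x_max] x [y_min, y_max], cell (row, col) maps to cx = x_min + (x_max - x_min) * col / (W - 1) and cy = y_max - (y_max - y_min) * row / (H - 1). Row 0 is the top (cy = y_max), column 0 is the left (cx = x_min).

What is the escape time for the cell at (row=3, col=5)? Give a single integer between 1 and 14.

Answer: 3

Derivation:
z_0 = 0 + 0i, c = -1.2800 + -0.5625i
Iter 1: z = -1.2800 + -0.5625i, |z|^2 = 1.9548
Iter 2: z = 0.0420 + 0.8775i, |z|^2 = 0.7718
Iter 3: z = -2.0482 + -0.4888i, |z|^2 = 4.4342
Escaped at iteration 3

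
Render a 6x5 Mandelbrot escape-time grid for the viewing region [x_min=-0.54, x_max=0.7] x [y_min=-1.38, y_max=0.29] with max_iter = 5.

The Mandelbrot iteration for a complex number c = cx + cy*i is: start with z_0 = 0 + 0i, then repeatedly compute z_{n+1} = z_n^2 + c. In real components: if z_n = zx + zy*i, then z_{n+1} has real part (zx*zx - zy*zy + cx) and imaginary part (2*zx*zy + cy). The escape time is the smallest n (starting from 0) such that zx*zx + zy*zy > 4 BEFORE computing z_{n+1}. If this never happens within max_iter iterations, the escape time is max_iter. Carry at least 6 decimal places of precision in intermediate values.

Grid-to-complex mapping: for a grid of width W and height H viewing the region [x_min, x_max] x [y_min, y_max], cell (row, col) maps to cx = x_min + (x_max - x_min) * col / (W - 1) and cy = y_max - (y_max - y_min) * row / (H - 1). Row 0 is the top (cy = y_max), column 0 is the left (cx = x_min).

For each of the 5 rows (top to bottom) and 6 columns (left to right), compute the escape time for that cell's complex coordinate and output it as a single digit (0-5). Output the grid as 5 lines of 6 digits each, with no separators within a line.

(row=0, col=0): c = -0.5400 + 0.2900i → escape time 5
(row=0, col=1): c = -0.2920 + 0.2900i → escape time 5
(row=0, col=2): c = -0.0440 + 0.2900i → escape time 5
(row=0, col=3): c = 0.2040 + 0.2900i → escape time 5
(row=0, col=4): c = 0.4520 + 0.2900i → escape time 5
(row=0, col=5): c = 0.7000 + 0.2900i → escape time 3
(row=1, col=0): c = -0.5400 + -0.1275i → escape time 5
(row=1, col=1): c = -0.2920 + -0.1275i → escape time 5
(row=1, col=2): c = -0.0440 + -0.1275i → escape time 5
(row=1, col=3): c = 0.2040 + -0.1275i → escape time 5
(row=1, col=4): c = 0.4520 + -0.1275i → escape time 5
(row=1, col=5): c = 0.7000 + -0.1275i → escape time 3
(row=2, col=0): c = -0.5400 + -0.5450i → escape time 5
(row=2, col=1): c = -0.2920 + -0.5450i → escape time 5
(row=2, col=2): c = -0.0440 + -0.5450i → escape time 5
(row=2, col=3): c = 0.2040 + -0.5450i → escape time 5
(row=2, col=4): c = 0.4520 + -0.5450i → escape time 5
(row=2, col=5): c = 0.7000 + -0.5450i → escape time 3
(row=3, col=0): c = -0.5400 + -0.9625i → escape time 4
(row=3, col=1): c = -0.2920 + -0.9625i → escape time 5
(row=3, col=2): c = -0.0440 + -0.9625i → escape time 5
(row=3, col=3): c = 0.2040 + -0.9625i → escape time 4
(row=3, col=4): c = 0.4520 + -0.9625i → escape time 3
(row=3, col=5): c = 0.7000 + -0.9625i → escape time 2
(row=4, col=0): c = -0.5400 + -1.3800i → escape time 2
(row=4, col=1): c = -0.2920 + -1.3800i → escape time 2
(row=4, col=2): c = -0.0440 + -1.3800i → escape time 2
(row=4, col=3): c = 0.2040 + -1.3800i → escape time 2
(row=4, col=4): c = 0.4520 + -1.3800i → escape time 2
(row=4, col=5): c = 0.7000 + -1.3800i → escape time 2

Answer: 555553
555553
555553
455432
222222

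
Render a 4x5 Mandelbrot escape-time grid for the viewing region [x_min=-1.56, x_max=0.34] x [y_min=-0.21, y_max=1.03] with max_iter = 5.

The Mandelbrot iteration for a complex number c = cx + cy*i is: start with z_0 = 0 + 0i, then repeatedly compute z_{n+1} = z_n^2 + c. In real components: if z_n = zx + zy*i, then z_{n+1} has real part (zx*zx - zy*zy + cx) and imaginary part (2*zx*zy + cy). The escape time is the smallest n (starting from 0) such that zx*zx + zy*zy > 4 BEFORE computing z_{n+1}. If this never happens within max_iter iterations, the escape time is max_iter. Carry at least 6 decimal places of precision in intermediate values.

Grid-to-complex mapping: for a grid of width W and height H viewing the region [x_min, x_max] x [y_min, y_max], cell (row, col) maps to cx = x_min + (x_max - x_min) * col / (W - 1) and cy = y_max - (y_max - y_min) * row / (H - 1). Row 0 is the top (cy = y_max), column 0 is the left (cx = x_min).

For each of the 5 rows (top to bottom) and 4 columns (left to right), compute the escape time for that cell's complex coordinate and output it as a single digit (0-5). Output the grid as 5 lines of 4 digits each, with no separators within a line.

Answer: 2353
3455
4555
5555
5555

Derivation:
(row=0, col=0): c = -1.5600 + 1.0300i → escape time 2
(row=0, col=1): c = -0.9267 + 1.0300i → escape time 3
(row=0, col=2): c = -0.2933 + 1.0300i → escape time 5
(row=0, col=3): c = 0.3400 + 1.0300i → escape time 3
(row=1, col=0): c = -1.5600 + 0.7200i → escape time 3
(row=1, col=1): c = -0.9267 + 0.7200i → escape time 4
(row=1, col=2): c = -0.2933 + 0.7200i → escape time 5
(row=1, col=3): c = 0.3400 + 0.7200i → escape time 5
(row=2, col=0): c = -1.5600 + 0.4100i → escape time 4
(row=2, col=1): c = -0.9267 + 0.4100i → escape time 5
(row=2, col=2): c = -0.2933 + 0.4100i → escape time 5
(row=2, col=3): c = 0.3400 + 0.4100i → escape time 5
(row=3, col=0): c = -1.5600 + 0.1000i → escape time 5
(row=3, col=1): c = -0.9267 + 0.1000i → escape time 5
(row=3, col=2): c = -0.2933 + 0.1000i → escape time 5
(row=3, col=3): c = 0.3400 + 0.1000i → escape time 5
(row=4, col=0): c = -1.5600 + -0.2100i → escape time 5
(row=4, col=1): c = -0.9267 + -0.2100i → escape time 5
(row=4, col=2): c = -0.2933 + -0.2100i → escape time 5
(row=4, col=3): c = 0.3400 + -0.2100i → escape time 5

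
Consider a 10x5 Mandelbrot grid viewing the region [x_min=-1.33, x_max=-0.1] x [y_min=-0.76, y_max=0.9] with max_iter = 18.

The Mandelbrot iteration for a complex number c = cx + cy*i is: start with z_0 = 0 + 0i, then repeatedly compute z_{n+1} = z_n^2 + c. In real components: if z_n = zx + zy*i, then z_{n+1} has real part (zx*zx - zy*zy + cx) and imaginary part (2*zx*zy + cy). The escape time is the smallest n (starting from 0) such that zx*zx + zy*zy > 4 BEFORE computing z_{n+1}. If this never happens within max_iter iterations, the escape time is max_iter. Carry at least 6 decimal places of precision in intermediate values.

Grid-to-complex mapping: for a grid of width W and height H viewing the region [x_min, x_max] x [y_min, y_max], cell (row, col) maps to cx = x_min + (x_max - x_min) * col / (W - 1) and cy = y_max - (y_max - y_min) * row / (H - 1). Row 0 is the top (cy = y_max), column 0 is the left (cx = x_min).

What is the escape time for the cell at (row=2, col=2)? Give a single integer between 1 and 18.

z_0 = 0 + 0i, c = -1.0567 + 0.0700i
Iter 1: z = -1.0567 + 0.0700i, |z|^2 = 1.1214
Iter 2: z = 0.0550 + -0.0779i, |z|^2 = 0.0091
Iter 3: z = -1.0597 + 0.0614i, |z|^2 = 1.1268
Iter 4: z = 0.0626 + -0.0602i, |z|^2 = 0.0075
Iter 5: z = -1.0564 + 0.0625i, |z|^2 = 1.1198
Iter 6: z = 0.0554 + -0.0620i, |z|^2 = 0.0069
Iter 7: z = -1.0574 + 0.0631i, |z|^2 = 1.1222
Iter 8: z = 0.0575 + -0.0635i, |z|^2 = 0.0073
Iter 9: z = -1.0574 + 0.0627i, |z|^2 = 1.1220
Iter 10: z = 0.0575 + -0.0626i, |z|^2 = 0.0072
Iter 11: z = -1.0573 + 0.0628i, |z|^2 = 1.1218
Iter 12: z = 0.0572 + -0.0628i, |z|^2 = 0.0072
Iter 13: z = -1.0573 + 0.0628i, |z|^2 = 1.1219
Iter 14: z = 0.0573 + -0.0628i, |z|^2 = 0.0072
Iter 15: z = -1.0573 + 0.0628i, |z|^2 = 1.1219
Iter 16: z = 0.0573 + -0.0628i, |z|^2 = 0.0072
Iter 17: z = -1.0573 + 0.0628i, |z|^2 = 1.1219

Answer: 18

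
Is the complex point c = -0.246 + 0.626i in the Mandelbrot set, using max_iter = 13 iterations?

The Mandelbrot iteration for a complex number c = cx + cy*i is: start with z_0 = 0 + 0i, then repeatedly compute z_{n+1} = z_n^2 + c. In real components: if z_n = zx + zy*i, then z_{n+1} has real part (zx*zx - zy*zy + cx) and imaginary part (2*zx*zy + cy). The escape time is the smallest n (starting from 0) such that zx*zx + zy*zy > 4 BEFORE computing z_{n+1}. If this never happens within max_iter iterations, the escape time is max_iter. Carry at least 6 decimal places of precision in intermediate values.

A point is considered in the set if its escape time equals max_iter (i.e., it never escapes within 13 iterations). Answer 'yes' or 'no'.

z_0 = 0 + 0i, c = -0.2460 + 0.6260i
Iter 1: z = -0.2460 + 0.6260i, |z|^2 = 0.4524
Iter 2: z = -0.5774 + 0.3180i, |z|^2 = 0.4345
Iter 3: z = -0.0138 + 0.2588i, |z|^2 = 0.0672
Iter 4: z = -0.3128 + 0.6189i, |z|^2 = 0.4808
Iter 5: z = -0.5312 + 0.2389i, |z|^2 = 0.3392
Iter 6: z = -0.0209 + 0.3723i, |z|^2 = 0.1390
Iter 7: z = -0.3841 + 0.6104i, |z|^2 = 0.5202
Iter 8: z = -0.4711 + 0.1570i, |z|^2 = 0.2466
Iter 9: z = -0.0488 + 0.4781i, |z|^2 = 0.2309
Iter 10: z = -0.4722 + 0.5794i, |z|^2 = 0.5586
Iter 11: z = -0.3587 + 0.0789i, |z|^2 = 0.1349
Iter 12: z = -0.1235 + 0.5694i, |z|^2 = 0.3395
Did not escape in 13 iterations → in set

Answer: yes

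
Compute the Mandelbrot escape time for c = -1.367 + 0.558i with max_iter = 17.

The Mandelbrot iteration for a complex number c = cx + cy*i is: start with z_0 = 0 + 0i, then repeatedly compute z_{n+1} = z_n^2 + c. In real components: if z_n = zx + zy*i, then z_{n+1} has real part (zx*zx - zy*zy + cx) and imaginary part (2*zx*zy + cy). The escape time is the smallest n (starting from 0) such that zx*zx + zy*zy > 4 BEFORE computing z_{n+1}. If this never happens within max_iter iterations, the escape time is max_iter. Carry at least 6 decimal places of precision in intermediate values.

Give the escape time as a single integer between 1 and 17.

Answer: 3

Derivation:
z_0 = 0 + 0i, c = -1.3670 + 0.5580i
Iter 1: z = -1.3670 + 0.5580i, |z|^2 = 2.1801
Iter 2: z = 0.1903 + -0.9676i, |z|^2 = 0.9724
Iter 3: z = -2.2670 + 0.1897i, |z|^2 = 5.1751
Escaped at iteration 3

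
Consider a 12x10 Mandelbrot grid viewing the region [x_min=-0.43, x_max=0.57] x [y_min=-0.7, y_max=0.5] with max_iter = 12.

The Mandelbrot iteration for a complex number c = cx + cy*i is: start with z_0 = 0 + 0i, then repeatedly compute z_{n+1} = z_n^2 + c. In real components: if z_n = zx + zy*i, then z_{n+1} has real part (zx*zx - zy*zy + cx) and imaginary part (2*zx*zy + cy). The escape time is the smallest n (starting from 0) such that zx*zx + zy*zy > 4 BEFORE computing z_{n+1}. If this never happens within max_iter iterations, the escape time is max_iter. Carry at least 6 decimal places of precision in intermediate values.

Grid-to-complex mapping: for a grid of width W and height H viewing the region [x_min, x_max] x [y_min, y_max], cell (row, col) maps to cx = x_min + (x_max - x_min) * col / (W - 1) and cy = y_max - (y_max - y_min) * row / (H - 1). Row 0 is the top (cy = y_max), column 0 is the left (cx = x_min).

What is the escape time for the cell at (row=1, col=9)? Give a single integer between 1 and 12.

Answer: 12

Derivation:
z_0 = 0 + 0i, c = 0.3882 + 0.3667i
Iter 1: z = 0.3882 + 0.3667i, |z|^2 = 0.2851
Iter 2: z = 0.4044 + 0.6513i, |z|^2 = 0.5878
Iter 3: z = 0.1275 + 0.8935i, |z|^2 = 0.8146
Iter 4: z = -0.3939 + 0.5945i, |z|^2 = 0.5086
Iter 5: z = 0.1899 + -0.1017i, |z|^2 = 0.0464
Iter 6: z = 0.4139 + 0.3281i, |z|^2 = 0.2789
Iter 7: z = 0.4519 + 0.6382i, |z|^2 = 0.6115
Iter 8: z = 0.1850 + 0.9435i, |z|^2 = 0.9244
Iter 9: z = -0.4677 + 0.7158i, |z|^2 = 0.7312
Iter 10: z = 0.0945 + -0.3029i, |z|^2 = 0.1007
Iter 11: z = 0.3054 + 0.3094i, |z|^2 = 0.1890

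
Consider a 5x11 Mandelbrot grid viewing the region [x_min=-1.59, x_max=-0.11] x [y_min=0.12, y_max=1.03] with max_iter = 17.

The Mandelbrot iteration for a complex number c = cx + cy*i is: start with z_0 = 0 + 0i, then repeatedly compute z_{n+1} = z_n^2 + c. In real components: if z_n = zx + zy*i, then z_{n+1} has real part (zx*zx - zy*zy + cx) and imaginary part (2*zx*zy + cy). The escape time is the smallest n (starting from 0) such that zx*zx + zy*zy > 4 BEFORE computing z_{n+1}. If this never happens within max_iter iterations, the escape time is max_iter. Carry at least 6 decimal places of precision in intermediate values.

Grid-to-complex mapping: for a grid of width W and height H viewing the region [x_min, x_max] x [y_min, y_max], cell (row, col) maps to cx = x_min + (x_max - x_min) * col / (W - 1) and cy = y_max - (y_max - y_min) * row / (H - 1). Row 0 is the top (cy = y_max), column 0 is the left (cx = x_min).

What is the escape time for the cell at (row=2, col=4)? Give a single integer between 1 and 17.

Answer: 17

Derivation:
z_0 = 0 + 0i, c = -0.1100 + 0.8480i
Iter 1: z = -0.1100 + 0.8480i, |z|^2 = 0.7312
Iter 2: z = -0.8170 + 0.6614i, |z|^2 = 1.1050
Iter 3: z = 0.1200 + -0.2328i, |z|^2 = 0.0686
Iter 4: z = -0.1498 + 0.7921i, |z|^2 = 0.6499
Iter 5: z = -0.7150 + 0.6107i, |z|^2 = 0.8842
Iter 6: z = 0.0283 + -0.0253i, |z|^2 = 0.0014
Iter 7: z = -0.1098 + 0.8466i, |z|^2 = 0.7287
Iter 8: z = -0.8146 + 0.6620i, |z|^2 = 1.1019
Iter 9: z = 0.1153 + -0.2306i, |z|^2 = 0.0665
Iter 10: z = -0.1499 + 0.7948i, |z|^2 = 0.6542
Iter 11: z = -0.7193 + 0.6097i, |z|^2 = 0.8892
Iter 12: z = 0.0356 + -0.0292i, |z|^2 = 0.0021
Iter 13: z = -0.1096 + 0.8459i, |z|^2 = 0.7276
Iter 14: z = -0.8136 + 0.6626i, |z|^2 = 1.1010
Iter 15: z = 0.1129 + -0.2302i, |z|^2 = 0.0657
Iter 16: z = -0.1502 + 0.7960i, |z|^2 = 0.6563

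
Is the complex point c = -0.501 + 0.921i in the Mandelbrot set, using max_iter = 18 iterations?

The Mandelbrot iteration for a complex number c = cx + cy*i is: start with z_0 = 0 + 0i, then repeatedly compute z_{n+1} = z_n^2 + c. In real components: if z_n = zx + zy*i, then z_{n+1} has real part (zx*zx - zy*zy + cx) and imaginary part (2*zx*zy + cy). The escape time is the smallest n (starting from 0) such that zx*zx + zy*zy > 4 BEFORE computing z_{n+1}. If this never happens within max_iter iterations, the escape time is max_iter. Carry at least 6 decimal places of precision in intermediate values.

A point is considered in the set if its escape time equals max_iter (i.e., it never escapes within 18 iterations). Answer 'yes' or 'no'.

z_0 = 0 + 0i, c = -0.5010 + 0.9210i
Iter 1: z = -0.5010 + 0.9210i, |z|^2 = 1.0992
Iter 2: z = -1.0982 + -0.0018i, |z|^2 = 1.2061
Iter 3: z = 0.7051 + 0.9250i, |z|^2 = 1.3529
Iter 4: z = -0.8595 + 2.2256i, |z|^2 = 5.6918
Escaped at iteration 4

Answer: no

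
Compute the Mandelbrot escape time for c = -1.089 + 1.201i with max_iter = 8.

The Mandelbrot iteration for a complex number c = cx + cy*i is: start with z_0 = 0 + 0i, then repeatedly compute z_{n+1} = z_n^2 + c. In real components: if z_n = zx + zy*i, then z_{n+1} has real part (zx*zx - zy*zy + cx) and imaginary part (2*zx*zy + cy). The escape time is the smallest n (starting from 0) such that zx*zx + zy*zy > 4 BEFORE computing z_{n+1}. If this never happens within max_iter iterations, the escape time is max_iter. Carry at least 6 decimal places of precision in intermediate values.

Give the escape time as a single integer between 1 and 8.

Answer: 3

Derivation:
z_0 = 0 + 0i, c = -1.0890 + 1.2010i
Iter 1: z = -1.0890 + 1.2010i, |z|^2 = 2.6283
Iter 2: z = -1.3455 + -1.4148i, |z|^2 = 3.8119
Iter 3: z = -1.2803 + 5.0081i, |z|^2 = 26.7203
Escaped at iteration 3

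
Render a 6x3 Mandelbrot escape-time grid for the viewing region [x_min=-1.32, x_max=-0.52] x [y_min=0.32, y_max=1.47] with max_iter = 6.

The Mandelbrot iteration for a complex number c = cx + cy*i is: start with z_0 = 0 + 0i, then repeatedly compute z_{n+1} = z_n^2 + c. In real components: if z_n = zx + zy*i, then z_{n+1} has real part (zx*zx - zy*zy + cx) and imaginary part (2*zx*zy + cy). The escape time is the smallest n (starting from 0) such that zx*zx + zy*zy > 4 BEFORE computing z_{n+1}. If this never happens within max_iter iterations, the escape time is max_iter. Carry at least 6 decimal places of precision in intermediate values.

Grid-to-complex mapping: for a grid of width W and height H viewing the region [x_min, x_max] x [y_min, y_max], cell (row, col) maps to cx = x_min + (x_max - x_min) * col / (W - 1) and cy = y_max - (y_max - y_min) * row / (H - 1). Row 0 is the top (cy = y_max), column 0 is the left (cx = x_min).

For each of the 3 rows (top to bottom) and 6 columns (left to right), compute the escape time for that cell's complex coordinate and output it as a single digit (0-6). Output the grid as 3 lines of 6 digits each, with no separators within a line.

(row=0, col=0): c = -1.3200 + 1.4700i → escape time 2
(row=0, col=1): c = -1.1600 + 1.4700i → escape time 2
(row=0, col=2): c = -1.0000 + 1.4700i → escape time 2
(row=0, col=3): c = -0.8400 + 1.4700i → escape time 2
(row=0, col=4): c = -0.6800 + 1.4700i → escape time 2
(row=0, col=5): c = -0.5200 + 1.4700i → escape time 2
(row=1, col=0): c = -1.3200 + 0.8950i → escape time 3
(row=1, col=1): c = -1.1600 + 0.8950i → escape time 3
(row=1, col=2): c = -1.0000 + 0.8950i → escape time 3
(row=1, col=3): c = -0.8400 + 0.8950i → escape time 3
(row=1, col=4): c = -0.6800 + 0.8950i → escape time 4
(row=1, col=5): c = -0.5200 + 0.8950i → escape time 4
(row=2, col=0): c = -1.3200 + 0.3200i → escape time 6
(row=2, col=1): c = -1.1600 + 0.3200i → escape time 6
(row=2, col=2): c = -1.0000 + 0.3200i → escape time 6
(row=2, col=3): c = -0.8400 + 0.3200i → escape time 6
(row=2, col=4): c = -0.6800 + 0.3200i → escape time 6
(row=2, col=5): c = -0.5200 + 0.3200i → escape time 6

Answer: 222222
333344
666666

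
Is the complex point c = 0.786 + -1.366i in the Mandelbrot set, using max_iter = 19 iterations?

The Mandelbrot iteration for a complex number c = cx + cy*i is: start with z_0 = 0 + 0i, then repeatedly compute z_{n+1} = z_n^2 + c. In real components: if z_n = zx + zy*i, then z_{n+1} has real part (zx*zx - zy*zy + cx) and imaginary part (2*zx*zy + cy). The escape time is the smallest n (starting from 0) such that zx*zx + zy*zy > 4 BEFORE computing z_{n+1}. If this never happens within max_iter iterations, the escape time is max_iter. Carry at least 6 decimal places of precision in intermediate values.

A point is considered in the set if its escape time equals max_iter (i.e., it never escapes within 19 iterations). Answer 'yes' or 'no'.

z_0 = 0 + 0i, c = 0.7860 + -1.3660i
Iter 1: z = 0.7860 + -1.3660i, |z|^2 = 2.4838
Iter 2: z = -0.4622 + -3.5134i, |z|^2 = 12.5572
Escaped at iteration 2

Answer: no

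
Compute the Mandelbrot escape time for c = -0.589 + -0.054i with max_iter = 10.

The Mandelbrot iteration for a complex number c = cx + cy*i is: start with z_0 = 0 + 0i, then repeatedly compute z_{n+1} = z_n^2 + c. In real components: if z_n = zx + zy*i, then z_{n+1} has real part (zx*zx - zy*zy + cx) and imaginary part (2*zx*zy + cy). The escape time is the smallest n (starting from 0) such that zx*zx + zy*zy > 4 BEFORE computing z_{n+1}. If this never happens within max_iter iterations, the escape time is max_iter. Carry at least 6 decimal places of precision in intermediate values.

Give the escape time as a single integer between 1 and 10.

z_0 = 0 + 0i, c = -0.5890 + -0.0540i
Iter 1: z = -0.5890 + -0.0540i, |z|^2 = 0.3498
Iter 2: z = -0.2450 + 0.0096i, |z|^2 = 0.0601
Iter 3: z = -0.5291 + -0.0587i, |z|^2 = 0.2834
Iter 4: z = -0.3125 + 0.0081i, |z|^2 = 0.0977
Iter 5: z = -0.4914 + -0.0591i, |z|^2 = 0.2450
Iter 6: z = -0.3510 + 0.0041i, |z|^2 = 0.1232
Iter 7: z = -0.4658 + -0.0569i, |z|^2 = 0.2202
Iter 8: z = -0.3753 + -0.0010i, |z|^2 = 0.1408
Iter 9: z = -0.4482 + -0.0532i, |z|^2 = 0.2037

Answer: 10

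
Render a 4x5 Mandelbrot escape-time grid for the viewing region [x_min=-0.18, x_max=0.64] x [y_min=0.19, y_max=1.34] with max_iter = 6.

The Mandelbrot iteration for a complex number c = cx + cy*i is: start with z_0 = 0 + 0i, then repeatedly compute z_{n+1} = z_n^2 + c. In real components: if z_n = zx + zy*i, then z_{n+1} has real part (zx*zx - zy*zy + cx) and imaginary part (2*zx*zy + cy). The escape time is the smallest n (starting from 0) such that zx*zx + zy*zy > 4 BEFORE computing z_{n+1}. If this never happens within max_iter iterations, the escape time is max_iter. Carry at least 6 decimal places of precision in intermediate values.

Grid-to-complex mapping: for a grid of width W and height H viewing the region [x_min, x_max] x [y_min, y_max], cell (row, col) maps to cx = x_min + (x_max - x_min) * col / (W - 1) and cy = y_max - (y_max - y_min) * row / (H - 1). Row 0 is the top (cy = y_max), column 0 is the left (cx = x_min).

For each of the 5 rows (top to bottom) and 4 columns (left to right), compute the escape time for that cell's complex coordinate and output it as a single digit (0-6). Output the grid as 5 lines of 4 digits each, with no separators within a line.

Answer: 2222
6432
6643
6663
6664

Derivation:
(row=0, col=0): c = -0.1800 + 1.3400i → escape time 2
(row=0, col=1): c = 0.0933 + 1.3400i → escape time 2
(row=0, col=2): c = 0.3667 + 1.3400i → escape time 2
(row=0, col=3): c = 0.6400 + 1.3400i → escape time 2
(row=1, col=0): c = -0.1800 + 1.0525i → escape time 6
(row=1, col=1): c = 0.0933 + 1.0525i → escape time 4
(row=1, col=2): c = 0.3667 + 1.0525i → escape time 3
(row=1, col=3): c = 0.6400 + 1.0525i → escape time 2
(row=2, col=0): c = -0.1800 + 0.7650i → escape time 6
(row=2, col=1): c = 0.0933 + 0.7650i → escape time 6
(row=2, col=2): c = 0.3667 + 0.7650i → escape time 4
(row=2, col=3): c = 0.6400 + 0.7650i → escape time 3
(row=3, col=0): c = -0.1800 + 0.4775i → escape time 6
(row=3, col=1): c = 0.0933 + 0.4775i → escape time 6
(row=3, col=2): c = 0.3667 + 0.4775i → escape time 6
(row=3, col=3): c = 0.6400 + 0.4775i → escape time 3
(row=4, col=0): c = -0.1800 + 0.1900i → escape time 6
(row=4, col=1): c = 0.0933 + 0.1900i → escape time 6
(row=4, col=2): c = 0.3667 + 0.1900i → escape time 6
(row=4, col=3): c = 0.6400 + 0.1900i → escape time 4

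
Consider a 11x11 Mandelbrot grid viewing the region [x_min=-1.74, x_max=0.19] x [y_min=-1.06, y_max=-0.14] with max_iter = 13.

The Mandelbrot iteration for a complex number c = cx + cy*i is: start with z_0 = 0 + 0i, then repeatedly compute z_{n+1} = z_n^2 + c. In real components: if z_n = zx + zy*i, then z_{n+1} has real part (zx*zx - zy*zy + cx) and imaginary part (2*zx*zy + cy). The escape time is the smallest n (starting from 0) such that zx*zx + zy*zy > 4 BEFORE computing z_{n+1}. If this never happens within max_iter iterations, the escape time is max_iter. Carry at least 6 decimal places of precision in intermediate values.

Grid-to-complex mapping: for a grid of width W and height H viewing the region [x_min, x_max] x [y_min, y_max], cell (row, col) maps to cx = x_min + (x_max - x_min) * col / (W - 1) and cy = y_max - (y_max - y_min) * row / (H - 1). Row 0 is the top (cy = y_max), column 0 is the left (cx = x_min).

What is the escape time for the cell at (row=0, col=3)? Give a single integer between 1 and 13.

z_0 = 0 + 0i, c = -1.1610 + -0.1400i
Iter 1: z = -1.1610 + -0.1400i, |z|^2 = 1.3675
Iter 2: z = 0.1673 + 0.1851i, |z|^2 = 0.0623
Iter 3: z = -1.1673 + -0.0781i, |z|^2 = 1.3686
Iter 4: z = 0.1954 + 0.0422i, |z|^2 = 0.0400
Iter 5: z = -1.1246 + -0.1235i, |z|^2 = 1.2800
Iter 6: z = 0.0885 + 0.1378i, |z|^2 = 0.0268
Iter 7: z = -1.1721 + -0.1156i, |z|^2 = 1.3873
Iter 8: z = 0.1996 + 0.1311i, |z|^2 = 0.0570
Iter 9: z = -1.1383 + -0.0877i, |z|^2 = 1.3035
Iter 10: z = 0.1271 + 0.0597i, |z|^2 = 0.0197
Iter 11: z = -1.1484 + -0.1248i, |z|^2 = 1.3344
Iter 12: z = 0.1422 + 0.1467i, |z|^2 = 0.0418

Answer: 13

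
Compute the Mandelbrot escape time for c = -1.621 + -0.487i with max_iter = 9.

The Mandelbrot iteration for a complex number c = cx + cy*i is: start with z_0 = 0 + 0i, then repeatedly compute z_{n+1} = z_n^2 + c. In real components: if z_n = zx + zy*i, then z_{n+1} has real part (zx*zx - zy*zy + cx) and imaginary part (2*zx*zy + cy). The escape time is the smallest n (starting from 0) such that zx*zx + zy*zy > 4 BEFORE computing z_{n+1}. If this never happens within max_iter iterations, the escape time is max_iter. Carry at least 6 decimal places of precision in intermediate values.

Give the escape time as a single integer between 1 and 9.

z_0 = 0 + 0i, c = -1.6210 + -0.4870i
Iter 1: z = -1.6210 + -0.4870i, |z|^2 = 2.8648
Iter 2: z = 0.7695 + 1.0919i, |z|^2 = 1.7842
Iter 3: z = -2.2211 + 1.1933i, |z|^2 = 6.3571
Escaped at iteration 3

Answer: 3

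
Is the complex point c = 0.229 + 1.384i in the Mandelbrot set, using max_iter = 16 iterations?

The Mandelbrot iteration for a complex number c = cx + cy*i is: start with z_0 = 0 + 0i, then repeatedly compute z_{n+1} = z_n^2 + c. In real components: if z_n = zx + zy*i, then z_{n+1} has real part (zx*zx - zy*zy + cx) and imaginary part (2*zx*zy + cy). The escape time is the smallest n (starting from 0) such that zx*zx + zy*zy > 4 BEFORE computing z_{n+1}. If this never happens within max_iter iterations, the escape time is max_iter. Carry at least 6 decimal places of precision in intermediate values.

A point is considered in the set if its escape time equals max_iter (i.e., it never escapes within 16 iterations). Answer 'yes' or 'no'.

z_0 = 0 + 0i, c = 0.2290 + 1.3840i
Iter 1: z = 0.2290 + 1.3840i, |z|^2 = 1.9679
Iter 2: z = -1.6340 + 2.0179i, |z|^2 = 6.7418
Escaped at iteration 2

Answer: no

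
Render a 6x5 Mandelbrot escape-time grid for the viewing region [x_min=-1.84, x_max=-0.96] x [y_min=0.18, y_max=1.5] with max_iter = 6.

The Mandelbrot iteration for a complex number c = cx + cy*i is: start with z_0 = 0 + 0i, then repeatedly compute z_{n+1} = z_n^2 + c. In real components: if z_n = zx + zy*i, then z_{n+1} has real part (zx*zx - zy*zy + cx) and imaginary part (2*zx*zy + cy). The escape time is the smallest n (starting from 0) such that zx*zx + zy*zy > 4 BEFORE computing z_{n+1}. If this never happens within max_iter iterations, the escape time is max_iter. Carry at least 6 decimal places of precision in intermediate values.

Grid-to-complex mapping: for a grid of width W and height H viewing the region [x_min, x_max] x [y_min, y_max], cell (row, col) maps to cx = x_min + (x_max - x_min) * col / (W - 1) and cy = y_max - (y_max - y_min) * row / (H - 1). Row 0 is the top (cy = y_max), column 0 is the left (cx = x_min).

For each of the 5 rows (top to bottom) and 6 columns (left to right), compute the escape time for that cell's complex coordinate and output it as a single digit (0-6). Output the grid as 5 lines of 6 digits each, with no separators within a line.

(row=0, col=0): c = -1.8400 + 1.5000i → escape time 1
(row=0, col=1): c = -1.6640 + 1.5000i → escape time 1
(row=0, col=2): c = -1.4880 + 1.5000i → escape time 1
(row=0, col=3): c = -1.3120 + 1.5000i → escape time 2
(row=0, col=4): c = -1.1360 + 1.5000i → escape time 2
(row=0, col=5): c = -0.9600 + 1.5000i → escape time 2
(row=1, col=0): c = -1.8400 + 1.1700i → escape time 1
(row=1, col=1): c = -1.6640 + 1.1700i → escape time 1
(row=1, col=2): c = -1.4880 + 1.1700i → escape time 2
(row=1, col=3): c = -1.3120 + 1.1700i → escape time 2
(row=1, col=4): c = -1.1360 + 1.1700i → escape time 3
(row=1, col=5): c = -0.9600 + 1.1700i → escape time 3
(row=2, col=0): c = -1.8400 + 0.8400i → escape time 1
(row=2, col=1): c = -1.6640 + 0.8400i → escape time 3
(row=2, col=2): c = -1.4880 + 0.8400i → escape time 3
(row=2, col=3): c = -1.3120 + 0.8400i → escape time 3
(row=2, col=4): c = -1.1360 + 0.8400i → escape time 3
(row=2, col=5): c = -0.9600 + 0.8400i → escape time 3
(row=3, col=0): c = -1.8400 + 0.5100i → escape time 3
(row=3, col=1): c = -1.6640 + 0.5100i → escape time 3
(row=3, col=2): c = -1.4880 + 0.5100i → escape time 3
(row=3, col=3): c = -1.3120 + 0.5100i → escape time 4
(row=3, col=4): c = -1.1360 + 0.5100i → escape time 5
(row=3, col=5): c = -0.9600 + 0.5100i → escape time 5
(row=4, col=0): c = -1.8400 + 0.1800i → escape time 4
(row=4, col=1): c = -1.6640 + 0.1800i → escape time 4
(row=4, col=2): c = -1.4880 + 0.1800i → escape time 5
(row=4, col=3): c = -1.3120 + 0.1800i → escape time 6
(row=4, col=4): c = -1.1360 + 0.1800i → escape time 6
(row=4, col=5): c = -0.9600 + 0.1800i → escape time 6

Answer: 111222
112233
133333
333455
445666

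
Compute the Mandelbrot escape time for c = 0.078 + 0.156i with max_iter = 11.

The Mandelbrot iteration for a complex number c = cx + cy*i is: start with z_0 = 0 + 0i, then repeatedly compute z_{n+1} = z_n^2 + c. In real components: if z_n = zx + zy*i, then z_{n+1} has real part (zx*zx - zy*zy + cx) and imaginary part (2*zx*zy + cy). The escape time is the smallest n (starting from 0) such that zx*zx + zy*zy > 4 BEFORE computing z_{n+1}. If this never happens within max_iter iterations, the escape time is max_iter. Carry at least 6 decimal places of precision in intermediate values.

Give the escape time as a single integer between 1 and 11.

z_0 = 0 + 0i, c = 0.0780 + 0.1560i
Iter 1: z = 0.0780 + 0.1560i, |z|^2 = 0.0304
Iter 2: z = 0.0597 + 0.1803i, |z|^2 = 0.0361
Iter 3: z = 0.0490 + 0.1775i, |z|^2 = 0.0339
Iter 4: z = 0.0489 + 0.1734i, |z|^2 = 0.0325
Iter 5: z = 0.0503 + 0.1730i, |z|^2 = 0.0324
Iter 6: z = 0.0506 + 0.1734i, |z|^2 = 0.0326
Iter 7: z = 0.0505 + 0.1736i, |z|^2 = 0.0327
Iter 8: z = 0.0504 + 0.1735i, |z|^2 = 0.0327
Iter 9: z = 0.0504 + 0.1735i, |z|^2 = 0.0326
Iter 10: z = 0.0504 + 0.1735i, |z|^2 = 0.0326

Answer: 11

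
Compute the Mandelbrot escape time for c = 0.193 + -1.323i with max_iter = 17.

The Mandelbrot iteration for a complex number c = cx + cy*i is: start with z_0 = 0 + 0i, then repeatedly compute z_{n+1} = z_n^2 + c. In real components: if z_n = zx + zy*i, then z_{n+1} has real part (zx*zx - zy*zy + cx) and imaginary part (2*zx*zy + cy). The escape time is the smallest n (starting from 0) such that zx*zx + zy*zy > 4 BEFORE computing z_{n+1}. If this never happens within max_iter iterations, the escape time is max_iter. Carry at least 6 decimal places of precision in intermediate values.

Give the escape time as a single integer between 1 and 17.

Answer: 2

Derivation:
z_0 = 0 + 0i, c = 0.1930 + -1.3230i
Iter 1: z = 0.1930 + -1.3230i, |z|^2 = 1.7876
Iter 2: z = -1.5201 + -1.8337i, |z|^2 = 5.6730
Escaped at iteration 2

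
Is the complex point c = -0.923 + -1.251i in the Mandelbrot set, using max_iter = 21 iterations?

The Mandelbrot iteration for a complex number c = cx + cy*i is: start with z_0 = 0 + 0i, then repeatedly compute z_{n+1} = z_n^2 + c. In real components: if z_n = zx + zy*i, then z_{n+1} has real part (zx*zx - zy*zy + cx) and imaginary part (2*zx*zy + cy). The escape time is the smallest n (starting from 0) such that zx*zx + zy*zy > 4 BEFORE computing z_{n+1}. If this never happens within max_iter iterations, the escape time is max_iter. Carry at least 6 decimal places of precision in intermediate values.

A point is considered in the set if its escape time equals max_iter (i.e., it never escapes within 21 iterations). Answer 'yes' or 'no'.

z_0 = 0 + 0i, c = -0.9230 + -1.2510i
Iter 1: z = -0.9230 + -1.2510i, |z|^2 = 2.4169
Iter 2: z = -1.6361 + 1.0583i, |z|^2 = 3.7968
Iter 3: z = 0.6336 + -4.7141i, |z|^2 = 22.6239
Escaped at iteration 3

Answer: no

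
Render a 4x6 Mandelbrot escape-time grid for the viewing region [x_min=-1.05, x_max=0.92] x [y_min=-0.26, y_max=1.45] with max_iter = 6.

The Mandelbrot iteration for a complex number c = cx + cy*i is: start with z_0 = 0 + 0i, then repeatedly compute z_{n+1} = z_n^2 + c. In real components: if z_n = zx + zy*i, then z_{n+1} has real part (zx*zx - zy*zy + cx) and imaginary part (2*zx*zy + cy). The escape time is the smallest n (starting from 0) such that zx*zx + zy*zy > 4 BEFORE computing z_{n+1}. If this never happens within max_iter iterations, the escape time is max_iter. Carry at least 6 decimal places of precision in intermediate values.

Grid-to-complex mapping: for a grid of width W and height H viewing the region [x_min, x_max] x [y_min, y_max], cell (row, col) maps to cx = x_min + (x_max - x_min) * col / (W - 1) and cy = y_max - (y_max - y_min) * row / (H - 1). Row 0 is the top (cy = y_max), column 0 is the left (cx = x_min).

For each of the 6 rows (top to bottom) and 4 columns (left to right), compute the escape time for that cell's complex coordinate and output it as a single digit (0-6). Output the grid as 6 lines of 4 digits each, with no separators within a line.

(row=0, col=0): c = -1.0500 + 1.4500i → escape time 2
(row=0, col=1): c = -0.3933 + 1.4500i → escape time 2
(row=0, col=2): c = 0.2633 + 1.4500i → escape time 2
(row=0, col=3): c = 0.9200 + 1.4500i → escape time 2
(row=1, col=0): c = -1.0500 + 1.1080i → escape time 3
(row=1, col=1): c = -0.3933 + 1.1080i → escape time 4
(row=1, col=2): c = 0.2633 + 1.1080i → escape time 3
(row=1, col=3): c = 0.9200 + 1.1080i → escape time 2
(row=2, col=0): c = -1.0500 + 0.7660i → escape time 3
(row=2, col=1): c = -0.3933 + 0.7660i → escape time 6
(row=2, col=2): c = 0.2633 + 0.7660i → escape time 5
(row=2, col=3): c = 0.9200 + 0.7660i → escape time 2
(row=3, col=0): c = -1.0500 + 0.4240i → escape time 6
(row=3, col=1): c = -0.3933 + 0.4240i → escape time 6
(row=3, col=2): c = 0.2633 + 0.4240i → escape time 6
(row=3, col=3): c = 0.9200 + 0.4240i → escape time 3
(row=4, col=0): c = -1.0500 + 0.0820i → escape time 6
(row=4, col=1): c = -0.3933 + 0.0820i → escape time 6
(row=4, col=2): c = 0.2633 + 0.0820i → escape time 6
(row=4, col=3): c = 0.9200 + 0.0820i → escape time 3
(row=5, col=0): c = -1.0500 + -0.2600i → escape time 6
(row=5, col=1): c = -0.3933 + -0.2600i → escape time 6
(row=5, col=2): c = 0.2633 + -0.2600i → escape time 6
(row=5, col=3): c = 0.9200 + -0.2600i → escape time 3

Answer: 2222
3432
3652
6663
6663
6663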